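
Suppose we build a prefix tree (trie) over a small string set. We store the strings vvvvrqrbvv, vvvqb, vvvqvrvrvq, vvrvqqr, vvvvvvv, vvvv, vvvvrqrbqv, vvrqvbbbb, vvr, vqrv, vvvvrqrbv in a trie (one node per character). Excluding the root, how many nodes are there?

37

Insert word by word; a character creates a node only if that edge doesn't already exist:
  "vvvvrqrbvv" → 10 new (v, v, v, v, r, q, r, b, v, v)
  "vvvqb" → prefix "vvv" already present; 2 new (q, b)
  "vvvqvrvrvq" → prefix "vvvq" already present; 6 new (v, r, v, r, v, q)
  "vvrvqqr" → prefix "vv" already present; 5 new (r, v, q, q, r)
  "vvvvvvv" → prefix "vvvv" already present; 3 new (v, v, v)
  "vvvv" → prefix "vvvv" already present; 0 new (none)
  "vvvvrqrbqv" → prefix "vvvvrqrb" already present; 2 new (q, v)
  "vvrqvbbbb" → prefix "vvr" already present; 6 new (q, v, b, b, b, b)
  "vvr" → prefix "vvr" already present; 0 new (none)
  "vqrv" → prefix "v" already present; 3 new (q, r, v)
  "vvvvrqrbv" → prefix "vvvvrqrbv" already present; 0 new (none)
Total nodes = 10 + 2 + 6 + 5 + 3 + 0 + 2 + 6 + 0 + 3 + 0 = 37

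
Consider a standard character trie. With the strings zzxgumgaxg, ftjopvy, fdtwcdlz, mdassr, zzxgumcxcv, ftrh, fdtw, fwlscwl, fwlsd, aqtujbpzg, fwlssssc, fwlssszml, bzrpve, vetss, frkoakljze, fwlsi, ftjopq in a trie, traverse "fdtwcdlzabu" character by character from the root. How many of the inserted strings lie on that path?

2

Check each prefix of "fdtwcdlzabu" against the stored set — each match is an end-marker on the path.
Prefixes of the query that are stored words: "fdtw", "fdtwcdlz"
Count: 2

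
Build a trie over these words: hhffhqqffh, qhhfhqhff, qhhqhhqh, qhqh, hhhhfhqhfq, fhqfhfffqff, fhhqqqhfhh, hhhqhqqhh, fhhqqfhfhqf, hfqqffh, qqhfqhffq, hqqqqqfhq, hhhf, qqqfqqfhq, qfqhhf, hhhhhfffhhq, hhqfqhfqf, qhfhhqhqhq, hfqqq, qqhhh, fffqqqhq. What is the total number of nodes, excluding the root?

Trace insertions, counting only characters that open a new branch:
  "hhffhqqffh" → 10 new (h, h, f, f, h, q, q, f, f, h)
  "qhhfhqhff" → 9 new (q, h, h, f, h, q, h, f, f)
  "qhhqhhqh" → prefix "qhh" already present; 5 new (q, h, h, q, h)
  "qhqh" → prefix "qh" already present; 2 new (q, h)
  "hhhhfhqhfq" → prefix "hh" already present; 8 new (h, h, f, h, q, h, f, q)
  "fhqfhfffqff" → 11 new (f, h, q, f, h, f, f, f, q, f, f)
  "fhhqqqhfhh" → prefix "fh" already present; 8 new (h, q, q, q, h, f, h, h)
  "hhhqhqqhh" → prefix "hhh" already present; 6 new (q, h, q, q, h, h)
  "fhhqqfhfhqf" → prefix "fhhqq" already present; 6 new (f, h, f, h, q, f)
  "hfqqffh" → prefix "h" already present; 6 new (f, q, q, f, f, h)
  "qqhfqhffq" → prefix "q" already present; 8 new (q, h, f, q, h, f, f, q)
  "hqqqqqfhq" → prefix "h" already present; 8 new (q, q, q, q, q, f, h, q)
  "hhhf" → prefix "hhh" already present; 1 new (f)
  "qqqfqqfhq" → prefix "qq" already present; 7 new (q, f, q, q, f, h, q)
  "qfqhhf" → prefix "q" already present; 5 new (f, q, h, h, f)
  "hhhhhfffhhq" → prefix "hhhh" already present; 7 new (h, f, f, f, h, h, q)
  "hhqfqhfqf" → prefix "hh" already present; 7 new (q, f, q, h, f, q, f)
  "qhfhhqhqhq" → prefix "qh" already present; 8 new (f, h, h, q, h, q, h, q)
  "hfqqq" → prefix "hfqq" already present; 1 new (q)
  "qqhhh" → prefix "qqh" already present; 2 new (h, h)
  "fffqqqhq" → prefix "f" already present; 7 new (f, f, q, q, q, h, q)
Total nodes = 10 + 9 + 5 + 2 + 8 + 11 + 8 + 6 + 6 + 6 + 8 + 8 + 1 + 7 + 5 + 7 + 7 + 8 + 1 + 2 + 7 = 132

132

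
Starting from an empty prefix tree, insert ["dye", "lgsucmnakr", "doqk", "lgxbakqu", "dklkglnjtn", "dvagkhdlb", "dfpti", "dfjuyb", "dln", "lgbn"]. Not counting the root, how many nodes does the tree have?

51

For each word, the new-node count is its length minus the longest prefix already in the trie:
  "dye" → 3 new (d, y, e)
  "lgsucmnakr" → 10 new (l, g, s, u, c, m, n, a, k, r)
  "doqk" → prefix "d" already present; 3 new (o, q, k)
  "lgxbakqu" → prefix "lg" already present; 6 new (x, b, a, k, q, u)
  "dklkglnjtn" → prefix "d" already present; 9 new (k, l, k, g, l, n, j, t, n)
  "dvagkhdlb" → prefix "d" already present; 8 new (v, a, g, k, h, d, l, b)
  "dfpti" → prefix "d" already present; 4 new (f, p, t, i)
  "dfjuyb" → prefix "df" already present; 4 new (j, u, y, b)
  "dln" → prefix "d" already present; 2 new (l, n)
  "lgbn" → prefix "lg" already present; 2 new (b, n)
Total nodes = 3 + 10 + 3 + 6 + 9 + 8 + 4 + 4 + 2 + 2 = 51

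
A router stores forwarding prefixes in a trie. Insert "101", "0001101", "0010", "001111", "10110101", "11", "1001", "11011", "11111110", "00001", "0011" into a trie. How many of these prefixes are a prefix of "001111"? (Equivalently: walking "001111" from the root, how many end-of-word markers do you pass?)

2

Check each prefix of "001111" against the stored set — each match is an end-marker on the path.
Prefixes of the query that are stored words: "0011", "001111"
Count: 2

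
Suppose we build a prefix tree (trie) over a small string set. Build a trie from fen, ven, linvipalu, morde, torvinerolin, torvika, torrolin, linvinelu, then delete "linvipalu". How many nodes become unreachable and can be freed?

After clearing the end-marker at "linvipalu", prune upward until reaching a node still needed by another word.
The suffix "palu" (4 nodes) is used only by "linvipalu"; the node for "linvi" still has the child "n", so pruning stops there.
Nodes removed: 4

4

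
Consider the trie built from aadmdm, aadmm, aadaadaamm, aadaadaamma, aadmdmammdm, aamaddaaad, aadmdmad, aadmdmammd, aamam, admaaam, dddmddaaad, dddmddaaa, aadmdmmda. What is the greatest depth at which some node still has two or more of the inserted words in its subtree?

Equivalently: take the maximum, over all pairs, of their longest common prefix length.
e.g. "aadaadaamm" and "aadaadaamma" share the prefix "aadaadaamm" of length 10; no pair shares a longer one.
Longest shared-prefix length: 10

10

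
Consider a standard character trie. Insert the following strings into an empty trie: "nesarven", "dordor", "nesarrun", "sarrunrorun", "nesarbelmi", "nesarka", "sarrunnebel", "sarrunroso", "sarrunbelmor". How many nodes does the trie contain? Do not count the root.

48

Trace insertions, counting only characters that open a new branch:
  "nesarven" → 8 new (n, e, s, a, r, v, e, n)
  "dordor" → 6 new (d, o, r, d, o, r)
  "nesarrun" → prefix "nesar" already present; 3 new (r, u, n)
  "sarrunrorun" → 11 new (s, a, r, r, u, n, r, o, r, u, n)
  "nesarbelmi" → prefix "nesar" already present; 5 new (b, e, l, m, i)
  "nesarka" → prefix "nesar" already present; 2 new (k, a)
  "sarrunnebel" → prefix "sarrun" already present; 5 new (n, e, b, e, l)
  "sarrunroso" → prefix "sarrunro" already present; 2 new (s, o)
  "sarrunbelmor" → prefix "sarrun" already present; 6 new (b, e, l, m, o, r)
Total nodes = 8 + 6 + 3 + 11 + 5 + 2 + 5 + 2 + 6 = 48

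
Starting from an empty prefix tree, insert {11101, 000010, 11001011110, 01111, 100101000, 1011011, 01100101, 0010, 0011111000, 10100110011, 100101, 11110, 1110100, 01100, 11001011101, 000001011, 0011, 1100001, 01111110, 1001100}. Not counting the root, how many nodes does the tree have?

For each word, the new-node count is its length minus the longest prefix already in the trie:
  "11101" → 5 new (1, 1, 1, 0, 1)
  "000010" → 6 new (0, 0, 0, 0, 1, 0)
  "11001011110" → prefix "11" already present; 9 new (0, 0, 1, 0, 1, 1, 1, 1, 0)
  "01111" → prefix "0" already present; 4 new (1, 1, 1, 1)
  "100101000" → prefix "1" already present; 8 new (0, 0, 1, 0, 1, 0, 0, 0)
  "1011011" → prefix "10" already present; 5 new (1, 1, 0, 1, 1)
  "01100101" → prefix "011" already present; 5 new (0, 0, 1, 0, 1)
  "0010" → prefix "00" already present; 2 new (1, 0)
  "0011111000" → prefix "001" already present; 7 new (1, 1, 1, 1, 0, 0, 0)
  "10100110011" → prefix "101" already present; 8 new (0, 0, 1, 1, 0, 0, 1, 1)
  "100101" → prefix "100101" already present; 0 new (none)
  "11110" → prefix "111" already present; 2 new (1, 0)
  "1110100" → prefix "11101" already present; 2 new (0, 0)
  "01100" → prefix "01100" already present; 0 new (none)
  "11001011101" → prefix "110010111" already present; 2 new (0, 1)
  "000001011" → prefix "0000" already present; 5 new (0, 1, 0, 1, 1)
  "0011" → prefix "0011" already present; 0 new (none)
  "1100001" → prefix "1100" already present; 3 new (0, 0, 1)
  "01111110" → prefix "01111" already present; 3 new (1, 1, 0)
  "1001100" → prefix "1001" already present; 3 new (1, 0, 0)
Total nodes = 5 + 6 + 9 + 4 + 8 + 5 + 5 + 2 + 7 + 8 + 0 + 2 + 2 + 0 + 2 + 5 + 0 + 3 + 3 + 3 = 79

79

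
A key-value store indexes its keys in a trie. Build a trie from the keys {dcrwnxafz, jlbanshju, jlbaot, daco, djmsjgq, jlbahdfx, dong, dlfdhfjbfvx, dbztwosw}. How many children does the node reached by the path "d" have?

Walk "d" from the root, arriving at one node.
Characters that immediately follow "d" among the stored strings: {a, b, c, j, l, o}.
That node has 6 child edges.

6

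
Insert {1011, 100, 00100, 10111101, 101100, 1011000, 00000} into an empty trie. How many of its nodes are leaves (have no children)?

5

A leaf is a node with no children — equivalently, the end of a word that is not a proper prefix of any other stored word.
Those words: "00000", "00100", "100", "1011000", "10111101"
Leaf count: 5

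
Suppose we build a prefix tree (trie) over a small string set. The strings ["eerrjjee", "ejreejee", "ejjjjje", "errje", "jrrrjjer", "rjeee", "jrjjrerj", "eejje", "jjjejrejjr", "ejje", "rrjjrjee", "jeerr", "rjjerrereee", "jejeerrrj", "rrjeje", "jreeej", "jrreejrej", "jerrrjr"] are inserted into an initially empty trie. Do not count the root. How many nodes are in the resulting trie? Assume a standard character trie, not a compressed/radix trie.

101

Trace insertions, counting only characters that open a new branch:
  "eerrjjee" → 8 new (e, e, r, r, j, j, e, e)
  "ejreejee" → prefix "e" already present; 7 new (j, r, e, e, j, e, e)
  "ejjjjje" → prefix "ej" already present; 5 new (j, j, j, j, e)
  "errje" → prefix "e" already present; 4 new (r, r, j, e)
  "jrrrjjer" → 8 new (j, r, r, r, j, j, e, r)
  "rjeee" → 5 new (r, j, e, e, e)
  "jrjjrerj" → prefix "jr" already present; 6 new (j, j, r, e, r, j)
  "eejje" → prefix "ee" already present; 3 new (j, j, e)
  "jjjejrejjr" → prefix "j" already present; 9 new (j, j, e, j, r, e, j, j, r)
  "ejje" → prefix "ejj" already present; 1 new (e)
  "rrjjrjee" → prefix "r" already present; 7 new (r, j, j, r, j, e, e)
  "jeerr" → prefix "j" already present; 4 new (e, e, r, r)
  "rjjerrereee" → prefix "rj" already present; 9 new (j, e, r, r, e, r, e, e, e)
  "jejeerrrj" → prefix "je" already present; 7 new (j, e, e, r, r, r, j)
  "rrjeje" → prefix "rrj" already present; 3 new (e, j, e)
  "jreeej" → prefix "jr" already present; 4 new (e, e, e, j)
  "jrreejrej" → prefix "jrr" already present; 6 new (e, e, j, r, e, j)
  "jerrrjr" → prefix "je" already present; 5 new (r, r, r, j, r)
Total nodes = 8 + 7 + 5 + 4 + 8 + 5 + 6 + 3 + 9 + 1 + 7 + 4 + 9 + 7 + 3 + 4 + 6 + 5 = 101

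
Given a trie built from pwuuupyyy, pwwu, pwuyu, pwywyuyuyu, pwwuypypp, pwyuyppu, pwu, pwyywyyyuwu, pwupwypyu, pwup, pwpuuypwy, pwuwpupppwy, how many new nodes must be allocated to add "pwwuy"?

"pwwuy" is already a full path in the trie; only an end-marker is added.
No new nodes are needed: 0.

0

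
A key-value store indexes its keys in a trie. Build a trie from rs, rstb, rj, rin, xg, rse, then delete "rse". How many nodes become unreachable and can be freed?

1

After clearing the end-marker at "rse", prune upward until reaching a node still needed by another word.
The suffix "e" (1 node) is used only by "rse"; the node for "rs" still has the child "t", so pruning stops there.
Nodes removed: 1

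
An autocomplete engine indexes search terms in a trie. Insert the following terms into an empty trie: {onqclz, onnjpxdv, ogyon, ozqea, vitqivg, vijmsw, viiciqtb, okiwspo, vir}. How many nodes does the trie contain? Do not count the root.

Insert word by word; a character creates a node only if that edge doesn't already exist:
  "onqclz" → 6 new (o, n, q, c, l, z)
  "onnjpxdv" → prefix "on" already present; 6 new (n, j, p, x, d, v)
  "ogyon" → prefix "o" already present; 4 new (g, y, o, n)
  "ozqea" → prefix "o" already present; 4 new (z, q, e, a)
  "vitqivg" → 7 new (v, i, t, q, i, v, g)
  "vijmsw" → prefix "vi" already present; 4 new (j, m, s, w)
  "viiciqtb" → prefix "vi" already present; 6 new (i, c, i, q, t, b)
  "okiwspo" → prefix "o" already present; 6 new (k, i, w, s, p, o)
  "vir" → prefix "vi" already present; 1 new (r)
Total nodes = 6 + 6 + 4 + 4 + 7 + 4 + 6 + 6 + 1 = 44

44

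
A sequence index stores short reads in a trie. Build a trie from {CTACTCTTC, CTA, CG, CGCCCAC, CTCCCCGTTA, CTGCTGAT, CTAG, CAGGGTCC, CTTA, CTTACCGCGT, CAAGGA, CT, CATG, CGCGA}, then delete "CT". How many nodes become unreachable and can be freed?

A node on "CT"'s path can go only if nothing else ends at it or branches off below it.
Every node on "CT" is still needed (e.g. by "CTACTCTTC"), so nothing is freed.
Nodes removed: 0

0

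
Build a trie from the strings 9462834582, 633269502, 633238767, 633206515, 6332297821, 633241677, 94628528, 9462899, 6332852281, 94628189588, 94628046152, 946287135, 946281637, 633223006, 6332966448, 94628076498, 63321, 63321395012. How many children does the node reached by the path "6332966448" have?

0

Walk "6332966448" from the root, arriving at one node.
No stored string extends past "6332966448".
That node has 0 child edges.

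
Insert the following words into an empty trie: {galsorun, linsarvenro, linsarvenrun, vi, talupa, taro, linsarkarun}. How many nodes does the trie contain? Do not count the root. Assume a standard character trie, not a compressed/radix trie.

36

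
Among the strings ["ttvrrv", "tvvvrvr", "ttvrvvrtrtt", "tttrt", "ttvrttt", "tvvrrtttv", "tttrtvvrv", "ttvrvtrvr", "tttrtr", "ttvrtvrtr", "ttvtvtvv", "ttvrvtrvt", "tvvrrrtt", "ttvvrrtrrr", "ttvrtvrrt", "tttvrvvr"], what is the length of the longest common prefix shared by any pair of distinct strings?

Equivalently: take the maximum, over all pairs, of their longest common prefix length.
"ttvrvtrvr" and "ttvrvtrvt" agree on "ttvrvtrv" (8 characters) before diverging; nothing deeper is shared.
Longest shared-prefix length: 8

8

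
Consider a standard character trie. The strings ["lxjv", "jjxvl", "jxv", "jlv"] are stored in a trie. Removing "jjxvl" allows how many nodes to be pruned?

Walk "jjxvl" from the leaf back toward the root, removing each node that no remaining word uses.
The suffix "jxvl" (4 nodes) is used only by "jjxvl"; the node for "j" still has the child "x", so pruning stops there.
Nodes removed: 4

4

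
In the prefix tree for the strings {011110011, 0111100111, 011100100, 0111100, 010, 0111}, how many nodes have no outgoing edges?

A leaf is a node with no children — equivalently, the end of a word that is not a proper prefix of any other stored word.
Those words: "010", "011100100", "0111100111"
Leaf count: 3

3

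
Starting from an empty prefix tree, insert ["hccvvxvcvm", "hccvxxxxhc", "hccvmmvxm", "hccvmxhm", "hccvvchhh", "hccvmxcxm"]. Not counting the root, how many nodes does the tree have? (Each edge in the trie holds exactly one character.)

31

For each word, the new-node count is its length minus the longest prefix already in the trie:
  "hccvvxvcvm" → 10 new (h, c, c, v, v, x, v, c, v, m)
  "hccvxxxxhc" → prefix "hccv" already present; 6 new (x, x, x, x, h, c)
  "hccvmmvxm" → prefix "hccv" already present; 5 new (m, m, v, x, m)
  "hccvmxhm" → prefix "hccvm" already present; 3 new (x, h, m)
  "hccvvchhh" → prefix "hccvv" already present; 4 new (c, h, h, h)
  "hccvmxcxm" → prefix "hccvmx" already present; 3 new (c, x, m)
Total nodes = 10 + 6 + 5 + 3 + 4 + 3 = 31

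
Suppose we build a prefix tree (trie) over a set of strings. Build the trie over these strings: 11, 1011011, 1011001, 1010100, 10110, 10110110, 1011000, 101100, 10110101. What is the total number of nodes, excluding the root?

Trace insertions, counting only characters that open a new branch:
  "11" → 2 new (1, 1)
  "1011011" → prefix "1" already present; 6 new (0, 1, 1, 0, 1, 1)
  "1011001" → prefix "10110" already present; 2 new (0, 1)
  "1010100" → prefix "101" already present; 4 new (0, 1, 0, 0)
  "10110" → prefix "10110" already present; 0 new (none)
  "10110110" → prefix "1011011" already present; 1 new (0)
  "1011000" → prefix "101100" already present; 1 new (0)
  "101100" → prefix "101100" already present; 0 new (none)
  "10110101" → prefix "101101" already present; 2 new (0, 1)
Total nodes = 2 + 6 + 2 + 4 + 0 + 1 + 1 + 0 + 2 = 18

18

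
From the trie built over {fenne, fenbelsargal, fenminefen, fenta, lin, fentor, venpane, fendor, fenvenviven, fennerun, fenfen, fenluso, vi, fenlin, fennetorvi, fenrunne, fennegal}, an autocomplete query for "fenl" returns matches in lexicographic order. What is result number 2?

DFS of the "fenl" subtree visits, in order: "fenlin", "fenluso"
The 2nd is fenluso.

fenluso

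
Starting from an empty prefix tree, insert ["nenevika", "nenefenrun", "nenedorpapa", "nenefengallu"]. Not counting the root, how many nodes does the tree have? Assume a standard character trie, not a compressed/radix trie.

26

Count nodes per top-level branch (shared prefixes stored once):
  'n'-branch (nenedorpapa, nenefengallu, nenefenrun, nenevika): 26 nodes
Sum: 26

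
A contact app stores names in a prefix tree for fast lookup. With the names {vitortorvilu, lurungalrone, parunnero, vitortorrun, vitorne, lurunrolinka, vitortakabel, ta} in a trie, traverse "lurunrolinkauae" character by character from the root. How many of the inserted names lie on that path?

Check each prefix of "lurunrolinkauae" against the stored set — each match is an end-marker on the path.
Prefixes of the query that are stored words: "lurunrolinka"
Count: 1

1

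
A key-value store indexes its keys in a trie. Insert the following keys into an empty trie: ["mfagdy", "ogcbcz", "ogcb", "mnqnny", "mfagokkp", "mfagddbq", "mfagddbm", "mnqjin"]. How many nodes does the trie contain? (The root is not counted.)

28

For each word, the new-node count is its length minus the longest prefix already in the trie:
  "mfagdy" → 6 new (m, f, a, g, d, y)
  "ogcbcz" → 6 new (o, g, c, b, c, z)
  "ogcb" → prefix "ogcb" already present; 0 new (none)
  "mnqnny" → prefix "m" already present; 5 new (n, q, n, n, y)
  "mfagokkp" → prefix "mfag" already present; 4 new (o, k, k, p)
  "mfagddbq" → prefix "mfagd" already present; 3 new (d, b, q)
  "mfagddbm" → prefix "mfagddb" already present; 1 new (m)
  "mnqjin" → prefix "mnq" already present; 3 new (j, i, n)
Total nodes = 6 + 6 + 0 + 5 + 4 + 3 + 1 + 3 = 28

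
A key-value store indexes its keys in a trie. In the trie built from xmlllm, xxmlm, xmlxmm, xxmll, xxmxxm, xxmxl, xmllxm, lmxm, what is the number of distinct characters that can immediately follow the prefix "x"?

2

Walk "x" from the root, arriving at one node.
Distinct next characters after "x": m, x.
That node has 2 child edges.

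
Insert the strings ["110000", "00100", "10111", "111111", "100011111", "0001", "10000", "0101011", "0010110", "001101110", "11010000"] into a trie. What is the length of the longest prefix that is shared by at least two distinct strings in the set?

Look for the deepest trie node that still has at least two words in its subtree.
"00100" and "0010110" agree on "0010" (4 characters) before diverging; nothing deeper is shared.
Longest shared-prefix length: 4

4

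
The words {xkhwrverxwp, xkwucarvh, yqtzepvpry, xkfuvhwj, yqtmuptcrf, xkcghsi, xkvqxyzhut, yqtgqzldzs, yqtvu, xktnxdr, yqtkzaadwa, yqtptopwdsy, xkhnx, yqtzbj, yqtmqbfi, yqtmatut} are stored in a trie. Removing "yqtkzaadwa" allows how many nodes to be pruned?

7

Walk "yqtkzaadwa" from the leaf back toward the root, removing each node that no remaining word uses.
The suffix "kzaadwa" (7 nodes) is used only by "yqtkzaadwa"; the node for "yqt" still has the child "z", so pruning stops there.
Nodes removed: 7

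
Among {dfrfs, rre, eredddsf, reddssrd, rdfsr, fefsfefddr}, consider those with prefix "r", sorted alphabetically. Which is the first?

DFS of the "r" subtree visits, in order: "rdfsr", "reddssrd", "rre"
The 1st is rdfsr.

rdfsr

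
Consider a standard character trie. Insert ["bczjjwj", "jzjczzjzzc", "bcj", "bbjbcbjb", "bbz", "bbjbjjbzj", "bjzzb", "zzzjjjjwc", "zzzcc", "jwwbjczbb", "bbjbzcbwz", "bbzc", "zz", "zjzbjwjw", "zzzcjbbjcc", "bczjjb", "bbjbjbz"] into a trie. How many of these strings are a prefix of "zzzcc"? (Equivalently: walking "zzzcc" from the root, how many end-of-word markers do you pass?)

Check each prefix of "zzzcc" against the stored set — each match is an end-marker on the path.
Prefixes of the query that are stored words: "zz", "zzzcc"
Count: 2

2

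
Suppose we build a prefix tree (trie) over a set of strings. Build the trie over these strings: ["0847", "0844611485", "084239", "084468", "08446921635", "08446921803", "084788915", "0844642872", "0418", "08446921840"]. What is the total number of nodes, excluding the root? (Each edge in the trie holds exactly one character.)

39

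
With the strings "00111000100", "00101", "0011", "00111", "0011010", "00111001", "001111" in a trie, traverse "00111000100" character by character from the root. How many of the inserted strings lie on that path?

3

Traverse "00111000100" character by character; count nodes along the way that are marked as word ends.
Prefixes of the query that are stored words: "0011", "00111", "00111000100"
Count: 3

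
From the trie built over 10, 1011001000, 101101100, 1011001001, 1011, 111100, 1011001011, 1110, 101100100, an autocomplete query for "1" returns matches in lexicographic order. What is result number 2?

Filter for "1…" and sort: "10", "1011", "101100100", "1011001000", "1011001001", "1011001011", "101101100", "1110", "111100"
The 2nd is 1011.

1011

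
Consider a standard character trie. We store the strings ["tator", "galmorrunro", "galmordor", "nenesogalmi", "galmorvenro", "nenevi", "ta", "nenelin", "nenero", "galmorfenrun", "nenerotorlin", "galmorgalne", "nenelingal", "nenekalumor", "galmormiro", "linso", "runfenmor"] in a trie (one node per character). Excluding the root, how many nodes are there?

87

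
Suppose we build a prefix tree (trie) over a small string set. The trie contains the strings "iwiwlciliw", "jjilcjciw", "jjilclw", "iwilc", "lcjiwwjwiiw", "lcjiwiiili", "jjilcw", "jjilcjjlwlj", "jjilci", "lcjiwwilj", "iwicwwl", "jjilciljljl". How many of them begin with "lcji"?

3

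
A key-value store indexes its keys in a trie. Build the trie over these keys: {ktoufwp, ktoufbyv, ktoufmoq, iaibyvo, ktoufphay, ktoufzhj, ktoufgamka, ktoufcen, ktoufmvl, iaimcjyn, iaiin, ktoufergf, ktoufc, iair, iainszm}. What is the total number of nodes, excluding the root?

53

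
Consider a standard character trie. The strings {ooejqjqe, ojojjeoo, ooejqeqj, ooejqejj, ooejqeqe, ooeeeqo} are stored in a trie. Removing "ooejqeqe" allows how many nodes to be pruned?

1

A node on "ooejqeqe"'s path can go only if nothing else ends at it or branches off below it.
The suffix "e" (1 node) is used only by "ooejqeqe"; the node for "ooejqeq" still has the child "j", so pruning stops there.
Nodes removed: 1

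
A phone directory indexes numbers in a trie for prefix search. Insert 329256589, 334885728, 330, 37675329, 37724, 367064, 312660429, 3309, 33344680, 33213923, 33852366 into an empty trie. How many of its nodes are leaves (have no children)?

10

A leaf is a node with no children — equivalently, the end of a word that is not a proper prefix of any other stored word.
Those words: "312660429", "329256589", "3309", "33213923", "33344680", "334885728", "33852366", "367064", "37675329", "37724"
Leaf count: 10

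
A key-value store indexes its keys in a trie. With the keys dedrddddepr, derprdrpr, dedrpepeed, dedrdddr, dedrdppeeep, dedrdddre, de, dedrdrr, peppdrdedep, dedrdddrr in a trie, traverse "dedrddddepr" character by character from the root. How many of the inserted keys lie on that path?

Walk "dedrddddepr" from the root; an end-of-word marker is hit whenever a stored word is a prefix of "dedrddddepr".
Prefixes of the query that are stored words: "de", "dedrddddepr"
Count: 2

2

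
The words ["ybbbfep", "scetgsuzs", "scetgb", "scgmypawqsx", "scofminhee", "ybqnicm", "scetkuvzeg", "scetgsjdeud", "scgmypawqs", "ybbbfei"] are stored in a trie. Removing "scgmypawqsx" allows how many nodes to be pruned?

Walk "scgmypawqsx" from the leaf back toward the root, removing each node that no remaining word uses.
The suffix "x" (1 node) is used only by "scgmypawqsx"; "scgmypawqs" is itself a stored word, so pruning stops there.
Nodes removed: 1

1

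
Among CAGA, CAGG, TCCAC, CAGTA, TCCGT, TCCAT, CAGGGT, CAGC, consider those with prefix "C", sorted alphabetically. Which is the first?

Words with prefix "C", in lexicographic order: "CAGA", "CAGC", "CAGG", "CAGGGT", "CAGTA"
The 1st is CAGA.

CAGA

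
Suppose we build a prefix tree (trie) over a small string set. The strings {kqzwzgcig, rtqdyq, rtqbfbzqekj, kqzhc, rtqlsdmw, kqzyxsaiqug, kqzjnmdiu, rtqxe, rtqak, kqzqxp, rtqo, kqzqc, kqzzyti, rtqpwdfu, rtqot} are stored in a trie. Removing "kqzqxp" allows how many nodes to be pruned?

Walk "kqzqxp" from the leaf back toward the root, removing each node that no remaining word uses.
The suffix "xp" (2 nodes) is used only by "kqzqxp"; the node for "kqzq" still has the child "c", so pruning stops there.
Nodes removed: 2

2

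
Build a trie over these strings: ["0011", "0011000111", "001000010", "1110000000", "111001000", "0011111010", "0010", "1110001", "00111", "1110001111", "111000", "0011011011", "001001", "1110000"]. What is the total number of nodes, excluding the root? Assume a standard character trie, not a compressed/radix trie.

46

For each word, the new-node count is its length minus the longest prefix already in the trie:
  "0011" → 4 new (0, 0, 1, 1)
  "0011000111" → prefix "0011" already present; 6 new (0, 0, 0, 1, 1, 1)
  "001000010" → prefix "001" already present; 6 new (0, 0, 0, 0, 1, 0)
  "1110000000" → 10 new (1, 1, 1, 0, 0, 0, 0, 0, 0, 0)
  "111001000" → prefix "11100" already present; 4 new (1, 0, 0, 0)
  "0011111010" → prefix "0011" already present; 6 new (1, 1, 1, 0, 1, 0)
  "0010" → prefix "0010" already present; 0 new (none)
  "1110001" → prefix "111000" already present; 1 new (1)
  "00111" → prefix "00111" already present; 0 new (none)
  "1110001111" → prefix "1110001" already present; 3 new (1, 1, 1)
  "111000" → prefix "111000" already present; 0 new (none)
  "0011011011" → prefix "00110" already present; 5 new (1, 1, 0, 1, 1)
  "001001" → prefix "00100" already present; 1 new (1)
  "1110000" → prefix "1110000" already present; 0 new (none)
Total nodes = 4 + 6 + 6 + 10 + 4 + 6 + 0 + 1 + 0 + 3 + 0 + 5 + 1 + 0 = 46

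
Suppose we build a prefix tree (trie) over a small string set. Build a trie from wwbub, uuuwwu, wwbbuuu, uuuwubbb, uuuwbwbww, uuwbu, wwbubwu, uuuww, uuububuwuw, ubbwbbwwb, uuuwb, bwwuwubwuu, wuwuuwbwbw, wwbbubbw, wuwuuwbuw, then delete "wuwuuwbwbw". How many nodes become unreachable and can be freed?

After clearing the end-marker at "wuwuuwbwbw", prune upward until reaching a node still needed by another word.
The suffix "wbw" (3 nodes) is used only by "wuwuuwbwbw"; the node for "wuwuuwb" still has the child "u", so pruning stops there.
Nodes removed: 3

3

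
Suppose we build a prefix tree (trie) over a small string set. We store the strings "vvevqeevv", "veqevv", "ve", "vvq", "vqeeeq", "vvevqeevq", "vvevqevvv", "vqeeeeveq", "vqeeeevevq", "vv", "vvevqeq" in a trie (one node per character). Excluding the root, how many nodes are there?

Trie structure (* marks end of a word):
(root)
└─ v
   ├─ e *
   │  └─ q
   │     └─ e
   │        └─ v
   │           └─ v *
   ├─ q
   │  └─ e
   │     └─ e
   │        └─ e
   │           ├─ e
   │           │  └─ v
   │           │     └─ e
   │           │        ├─ q *
   │           │        └─ v
   │           │           └─ q *
   │           └─ q *
   └─ v *
      ├─ e
      │  └─ v
      │     └─ q
      │        └─ e
      │           ├─ e
      │           │  └─ v
      │           │     ├─ q *
      │           │     └─ v *
      │           ├─ q *
      │           └─ v
      │              └─ v
      │                 └─ v *
      └─ q *
Counting every labelled node above: 31.

31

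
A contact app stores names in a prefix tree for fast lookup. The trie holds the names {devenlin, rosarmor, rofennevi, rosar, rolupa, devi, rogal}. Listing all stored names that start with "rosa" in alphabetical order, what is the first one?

Words with prefix "rosa", in lexicographic order: "rosar", "rosarmor"
The 1st is rosar.

rosar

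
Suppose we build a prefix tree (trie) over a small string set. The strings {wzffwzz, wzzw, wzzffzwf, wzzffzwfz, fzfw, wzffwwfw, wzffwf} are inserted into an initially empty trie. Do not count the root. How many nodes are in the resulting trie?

For each word, the new-node count is its length minus the longest prefix already in the trie:
  "wzffwzz" → 7 new (w, z, f, f, w, z, z)
  "wzzw" → prefix "wz" already present; 2 new (z, w)
  "wzzffzwf" → prefix "wzz" already present; 5 new (f, f, z, w, f)
  "wzzffzwfz" → prefix "wzzffzwf" already present; 1 new (z)
  "fzfw" → 4 new (f, z, f, w)
  "wzffwwfw" → prefix "wzffw" already present; 3 new (w, f, w)
  "wzffwf" → prefix "wzffw" already present; 1 new (f)
Total nodes = 7 + 2 + 5 + 1 + 4 + 3 + 1 = 23

23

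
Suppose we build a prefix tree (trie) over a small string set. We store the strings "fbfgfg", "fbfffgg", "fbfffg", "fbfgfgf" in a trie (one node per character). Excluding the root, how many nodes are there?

Trace insertions, counting only characters that open a new branch:
  "fbfgfg" → 6 new (f, b, f, g, f, g)
  "fbfffgg" → prefix "fbf" already present; 4 new (f, f, g, g)
  "fbfffg" → prefix "fbfffg" already present; 0 new (none)
  "fbfgfgf" → prefix "fbfgfg" already present; 1 new (f)
Total nodes = 6 + 4 + 0 + 1 = 11

11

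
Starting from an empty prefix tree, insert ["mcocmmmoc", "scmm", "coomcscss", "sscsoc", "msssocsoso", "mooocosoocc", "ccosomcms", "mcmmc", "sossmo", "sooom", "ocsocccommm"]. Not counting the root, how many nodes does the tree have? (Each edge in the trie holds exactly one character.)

76

Insert word by word; a character creates a node only if that edge doesn't already exist:
  "mcocmmmoc" → 9 new (m, c, o, c, m, m, m, o, c)
  "scmm" → 4 new (s, c, m, m)
  "coomcscss" → 9 new (c, o, o, m, c, s, c, s, s)
  "sscsoc" → prefix "s" already present; 5 new (s, c, s, o, c)
  "msssocsoso" → prefix "m" already present; 9 new (s, s, s, o, c, s, o, s, o)
  "mooocosoocc" → prefix "m" already present; 10 new (o, o, o, c, o, s, o, o, c, c)
  "ccosomcms" → prefix "c" already present; 8 new (c, o, s, o, m, c, m, s)
  "mcmmc" → prefix "mc" already present; 3 new (m, m, c)
  "sossmo" → prefix "s" already present; 5 new (o, s, s, m, o)
  "sooom" → prefix "so" already present; 3 new (o, o, m)
  "ocsocccommm" → 11 new (o, c, s, o, c, c, c, o, m, m, m)
Total nodes = 9 + 4 + 9 + 5 + 9 + 10 + 8 + 3 + 5 + 3 + 11 = 76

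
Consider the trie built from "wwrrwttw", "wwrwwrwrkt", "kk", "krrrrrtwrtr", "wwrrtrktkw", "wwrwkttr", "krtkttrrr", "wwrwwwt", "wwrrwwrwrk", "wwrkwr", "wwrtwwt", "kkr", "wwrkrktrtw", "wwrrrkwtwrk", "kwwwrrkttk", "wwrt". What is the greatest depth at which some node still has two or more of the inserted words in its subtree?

5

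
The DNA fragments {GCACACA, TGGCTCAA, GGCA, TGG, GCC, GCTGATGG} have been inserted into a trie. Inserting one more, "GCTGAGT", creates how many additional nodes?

2

Walking "GCTGAGT" from the root, the first 5 characters ("GCTGA") follow existing edges; "G" is the first miss.
New nodes needed: |"GCTGAGT"| − 5 = 7 − 5 = 2.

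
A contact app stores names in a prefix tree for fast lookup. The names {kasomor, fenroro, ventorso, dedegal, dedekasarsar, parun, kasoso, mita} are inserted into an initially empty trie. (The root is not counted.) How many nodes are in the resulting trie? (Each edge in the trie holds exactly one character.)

48

For each word, the new-node count is its length minus the longest prefix already in the trie:
  "kasomor" → 7 new (k, a, s, o, m, o, r)
  "fenroro" → 7 new (f, e, n, r, o, r, o)
  "ventorso" → 8 new (v, e, n, t, o, r, s, o)
  "dedegal" → 7 new (d, e, d, e, g, a, l)
  "dedekasarsar" → prefix "dede" already present; 8 new (k, a, s, a, r, s, a, r)
  "parun" → 5 new (p, a, r, u, n)
  "kasoso" → prefix "kaso" already present; 2 new (s, o)
  "mita" → 4 new (m, i, t, a)
Total nodes = 7 + 7 + 8 + 7 + 8 + 5 + 2 + 4 = 48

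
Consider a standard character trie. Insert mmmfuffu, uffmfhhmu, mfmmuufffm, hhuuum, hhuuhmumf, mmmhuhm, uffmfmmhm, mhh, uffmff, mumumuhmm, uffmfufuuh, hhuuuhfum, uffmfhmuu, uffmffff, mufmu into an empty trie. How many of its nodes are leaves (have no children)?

14

A leaf is a node with no children — equivalently, the end of a word that is not a proper prefix of any other stored word.
Those words: "hhuuhmumf", "hhuuuhfum", "hhuuum", "mfmmuufffm", "mhh", "mmmfuffu", "mmmhuhm", "mufmu", "mumumuhmm", "uffmffff", "uffmfhhmu", "uffmfhmuu", "uffmfmmhm", "uffmfufuuh"
Leaf count: 14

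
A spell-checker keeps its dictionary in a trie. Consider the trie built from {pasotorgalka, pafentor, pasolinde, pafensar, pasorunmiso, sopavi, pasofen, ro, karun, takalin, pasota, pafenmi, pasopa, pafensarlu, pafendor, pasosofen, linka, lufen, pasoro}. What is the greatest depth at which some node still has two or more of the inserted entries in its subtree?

Look for the deepest trie node that still has at least two words in its subtree.
e.g. "pafensar" and "pafensarlu" share the prefix "pafensar" of length 8; no pair shares a longer one.
Longest shared-prefix length: 8

8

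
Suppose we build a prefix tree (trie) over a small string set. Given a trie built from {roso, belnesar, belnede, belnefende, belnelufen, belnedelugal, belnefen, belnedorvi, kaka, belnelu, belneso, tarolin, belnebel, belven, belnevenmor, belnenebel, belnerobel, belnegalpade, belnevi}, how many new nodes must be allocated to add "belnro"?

2

"beln" is already a path in the trie; the remaining "ro" must be added.
Each of the 2 remaining characters creates one node.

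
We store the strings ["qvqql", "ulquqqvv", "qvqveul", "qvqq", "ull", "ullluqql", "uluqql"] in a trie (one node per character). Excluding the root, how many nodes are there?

27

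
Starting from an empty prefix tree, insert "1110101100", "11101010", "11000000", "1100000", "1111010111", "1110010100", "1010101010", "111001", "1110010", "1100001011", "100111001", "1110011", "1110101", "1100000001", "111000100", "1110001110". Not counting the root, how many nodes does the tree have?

60

Count nodes per top-level branch (shared prefixes stored once):
  '1'-branch (100111001, 1010101010, 1100000, 11000000, 1100000001, 1100001011, 111000100, 1110001110, 111001, 1110010, 1110010100, 1110011, 1110101, 11101010, 1110101100, 1111010111): 60 nodes
Sum: 60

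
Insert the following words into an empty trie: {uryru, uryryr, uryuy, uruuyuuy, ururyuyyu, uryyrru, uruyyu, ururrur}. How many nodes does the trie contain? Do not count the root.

Insert word by word; a character creates a node only if that edge doesn't already exist:
  "uryru" → 5 new (u, r, y, r, u)
  "uryryr" → prefix "uryr" already present; 2 new (y, r)
  "uryuy" → prefix "ury" already present; 2 new (u, y)
  "uruuyuuy" → prefix "ur" already present; 6 new (u, u, y, u, u, y)
  "ururyuyyu" → prefix "uru" already present; 6 new (r, y, u, y, y, u)
  "uryyrru" → prefix "ury" already present; 4 new (y, r, r, u)
  "uruyyu" → prefix "uru" already present; 3 new (y, y, u)
  "ururrur" → prefix "urur" already present; 3 new (r, u, r)
Total nodes = 5 + 2 + 2 + 6 + 6 + 4 + 3 + 3 = 31

31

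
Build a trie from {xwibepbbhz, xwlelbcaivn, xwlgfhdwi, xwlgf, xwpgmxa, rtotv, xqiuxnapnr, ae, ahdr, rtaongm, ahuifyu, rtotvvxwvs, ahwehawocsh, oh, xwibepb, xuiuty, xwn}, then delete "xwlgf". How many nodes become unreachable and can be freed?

0

After clearing the end-marker at "xwlgf", prune upward until reaching a node still needed by another word.
Every node on "xwlgf" is still needed (e.g. by "xwlgfhdwi"), so nothing is freed.
Nodes removed: 0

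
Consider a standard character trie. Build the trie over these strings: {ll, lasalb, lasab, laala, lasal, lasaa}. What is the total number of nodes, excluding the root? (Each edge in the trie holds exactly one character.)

12

Trie structure (* marks end of a word):
(root)
└─ l
   ├─ a
   │  ├─ a
   │  │  └─ l
   │  │     └─ a *
   │  └─ s
   │     └─ a
   │        ├─ a *
   │        ├─ b *
   │        └─ l *
   │           └─ b *
   └─ l *
Counting every labelled node above: 12.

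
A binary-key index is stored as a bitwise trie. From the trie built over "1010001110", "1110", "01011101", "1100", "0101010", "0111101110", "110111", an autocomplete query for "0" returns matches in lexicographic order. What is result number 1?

Filter for "0…" and sort: "0101010", "01011101", "0111101110"
The 1st is 0101010.

0101010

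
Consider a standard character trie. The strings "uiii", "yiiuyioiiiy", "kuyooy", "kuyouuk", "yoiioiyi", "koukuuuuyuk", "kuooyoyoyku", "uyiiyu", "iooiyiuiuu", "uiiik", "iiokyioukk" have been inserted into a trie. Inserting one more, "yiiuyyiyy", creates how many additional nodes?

4

Walking "yiiuyyiyy" from the root, the first 5 characters ("yiiuy") follow existing edges; "y" is the first miss.
New nodes needed: |"yiiuyyiyy"| − 5 = 9 − 5 = 4.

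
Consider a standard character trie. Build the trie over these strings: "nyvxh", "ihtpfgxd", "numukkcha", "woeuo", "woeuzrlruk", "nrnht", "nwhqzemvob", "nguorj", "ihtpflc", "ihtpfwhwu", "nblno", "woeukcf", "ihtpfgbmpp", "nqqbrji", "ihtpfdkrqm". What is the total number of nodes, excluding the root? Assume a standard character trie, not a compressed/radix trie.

78

Count nodes per top-level branch (shared prefixes stored once):
  'i'-branch (ihtpfdkrqm, ihtpfgbmpp, ihtpfgxd, ihtpflc, ihtpfwhwu): 23 nodes
  'n'-branch (nblno, nguorj, nqqbrji, nrnht, numukkcha, nwhqzemvob, nyvxh): 41 nodes
  'w'-branch (woeukcf, woeuo, woeuzrlruk): 14 nodes
Sum: 78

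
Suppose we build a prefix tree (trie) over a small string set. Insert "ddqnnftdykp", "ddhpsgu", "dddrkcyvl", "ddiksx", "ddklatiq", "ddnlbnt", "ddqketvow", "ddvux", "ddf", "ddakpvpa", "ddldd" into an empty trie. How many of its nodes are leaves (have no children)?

11

A leaf is a node with no children — equivalently, the end of a word that is not a proper prefix of any other stored word.
Those words: "ddakpvpa", "dddrkcyvl", "ddf", "ddhpsgu", "ddiksx", "ddklatiq", "ddldd", "ddnlbnt", "ddqketvow", "ddqnnftdykp", "ddvux"
Leaf count: 11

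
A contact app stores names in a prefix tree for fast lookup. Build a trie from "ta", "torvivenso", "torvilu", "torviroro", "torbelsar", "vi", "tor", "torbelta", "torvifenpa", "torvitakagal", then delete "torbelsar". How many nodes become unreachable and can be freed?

3

After clearing the end-marker at "torbelsar", prune upward until reaching a node still needed by another word.
The suffix "sar" (3 nodes) is used only by "torbelsar"; the node for "torbel" still has the child "t", so pruning stops there.
Nodes removed: 3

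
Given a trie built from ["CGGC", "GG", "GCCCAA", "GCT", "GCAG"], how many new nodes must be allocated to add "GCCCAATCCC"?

4

"GCCCAA" is already a path in the trie; the remaining "TCCC" must be added.
New nodes needed: |"GCCCAATCCC"| − 6 = 10 − 6 = 4.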